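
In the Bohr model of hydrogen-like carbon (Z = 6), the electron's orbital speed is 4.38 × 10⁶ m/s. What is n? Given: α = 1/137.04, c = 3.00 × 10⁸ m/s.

3

v_n = Zαc/n ⇒ n = Zαc/v = 6 × 0.00730 × 3.00 × 10⁸ / 4.38 × 10⁶ ≈ 3.00
n = 3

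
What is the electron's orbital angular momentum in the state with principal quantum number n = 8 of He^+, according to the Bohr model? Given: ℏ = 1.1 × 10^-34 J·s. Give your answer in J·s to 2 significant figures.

8.8 × 10^-34 J·s

L_n = nℏ = 8 × 1.1 × 10^-34 = 8.8 × 10^-34 J·s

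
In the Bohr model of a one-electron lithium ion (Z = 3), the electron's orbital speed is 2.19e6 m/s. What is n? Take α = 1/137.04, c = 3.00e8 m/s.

v_n = Zαc/n ⇒ n = Zαc/v = 3 × 0.00730 × 3.00e8 / 2.19e6 ≈ 3.00
n = 3

3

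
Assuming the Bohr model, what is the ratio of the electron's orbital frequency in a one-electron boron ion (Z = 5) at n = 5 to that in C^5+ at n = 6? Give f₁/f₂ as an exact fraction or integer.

f ∝ Z^2 · n^-3
f₁/f₂ = (5/6)^2 · (5/6)^-3 = 6/5

6/5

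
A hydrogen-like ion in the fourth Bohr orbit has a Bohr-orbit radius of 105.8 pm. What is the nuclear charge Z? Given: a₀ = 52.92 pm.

8

r_n = n²a₀/Z ⇒ Z = n²a₀/r = 4² × 52.92 / 105.8 ≈ 8.00
Z = 8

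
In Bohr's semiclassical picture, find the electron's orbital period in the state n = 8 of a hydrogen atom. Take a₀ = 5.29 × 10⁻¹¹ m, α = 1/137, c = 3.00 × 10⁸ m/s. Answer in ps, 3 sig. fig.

0.0777 ps

r = n²a₀/Z = 8²·5.29 × 10⁻¹¹/1 = 3.39 × 10⁻⁹ m
v = Zαc/n = 1·0.00730·3.00 × 10⁸/8 = 2.74 × 10⁵ m/s
T = 2πr/v = 7.77 × 10⁻¹⁴ s = 0.0777 ps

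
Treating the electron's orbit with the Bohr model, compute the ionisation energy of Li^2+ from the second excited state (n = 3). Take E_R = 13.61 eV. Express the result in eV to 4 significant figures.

E_n = −E_R·Z²/n² = −13.61 × 3²/3² eV = -13.61 eV
Ionisation energy = −E_n = 13.61 eV

13.61 eV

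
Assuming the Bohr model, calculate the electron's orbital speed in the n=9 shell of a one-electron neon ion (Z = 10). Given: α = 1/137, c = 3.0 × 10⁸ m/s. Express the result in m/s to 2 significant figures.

v_n = Zαc/n = 10 × 0.0073 × 3.0 × 10⁸ / 9
    = 2.4 × 10⁶ m/s

2.4 × 10⁶ m/s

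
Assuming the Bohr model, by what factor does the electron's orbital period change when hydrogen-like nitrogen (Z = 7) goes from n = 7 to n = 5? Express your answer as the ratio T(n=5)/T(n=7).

T ∝ Z^-2 · n^3; with Z fixed, T ∝ n^3.
T(n=5)/T(n=7) = (5/7)^3 = 125/343

125/343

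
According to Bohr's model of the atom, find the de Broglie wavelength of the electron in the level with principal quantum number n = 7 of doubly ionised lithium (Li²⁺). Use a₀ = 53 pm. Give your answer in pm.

780 pm

The Bohr quantisation condition is nλ = 2πr_n.
r_n = n²a₀/Z = 870 pm
λ = 2πr_n/n = 2π·870/7 = 780 pm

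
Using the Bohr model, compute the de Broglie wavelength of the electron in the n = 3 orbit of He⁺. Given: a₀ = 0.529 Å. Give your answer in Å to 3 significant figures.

The Bohr quantisation condition is nλ = 2πr_n.
r_n = n²a₀/Z = 2.38 Å
λ = 2πr_n/n = 2π·2.38/3 = 4.99 Å

4.99 Å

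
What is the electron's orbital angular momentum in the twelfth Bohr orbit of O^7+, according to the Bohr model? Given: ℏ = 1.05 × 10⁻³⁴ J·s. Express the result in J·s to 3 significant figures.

1.26 × 10⁻³³ J·s

L_n = nℏ = 12 × 1.05 × 10⁻³⁴ = 1.26 × 10⁻³³ J·s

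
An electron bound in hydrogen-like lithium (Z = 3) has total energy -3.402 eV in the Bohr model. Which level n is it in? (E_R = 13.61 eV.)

E_n = −E_R Z²/n² ⇒ n² = E_R Z²/(−E_n) = 13.61 × 3² / 3.402 ≈ 36.01
n = 6

6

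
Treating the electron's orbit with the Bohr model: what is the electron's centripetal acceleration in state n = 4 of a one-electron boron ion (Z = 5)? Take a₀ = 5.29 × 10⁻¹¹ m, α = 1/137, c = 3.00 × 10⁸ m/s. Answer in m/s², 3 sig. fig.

r = n²a₀/Z = 1.69 × 10⁻¹⁰ m, v = Zαc/n = 2.74 × 10⁶ m/s
a = v²/r = (2.74 × 10⁶)² / 1.69 × 10⁻¹⁰ = 4.43 × 10²² m/s²

4.43 × 10²² m/s²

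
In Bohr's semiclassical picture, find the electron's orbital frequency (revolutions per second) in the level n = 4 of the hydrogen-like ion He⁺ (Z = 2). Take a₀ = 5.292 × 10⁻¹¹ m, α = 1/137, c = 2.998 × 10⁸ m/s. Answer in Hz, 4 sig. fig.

r = n²a₀/Z = 4.234 × 10⁻¹⁰ m, v = Zαc/n = 1.094 × 10⁶ m/s
f = v/(2πr) = 4.113 × 10¹⁴ Hz

4.113 × 10¹⁴ Hz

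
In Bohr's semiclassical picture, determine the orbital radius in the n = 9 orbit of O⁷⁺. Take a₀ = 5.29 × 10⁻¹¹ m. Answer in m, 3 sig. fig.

5.36 × 10⁻¹⁰ m

r_n = n²a₀/Z = 9² × 5.29 × 10⁻¹¹ / 8
    = 81 × 5.29 × 10⁻¹¹ / 8 = 5.36 × 10⁻¹⁰ m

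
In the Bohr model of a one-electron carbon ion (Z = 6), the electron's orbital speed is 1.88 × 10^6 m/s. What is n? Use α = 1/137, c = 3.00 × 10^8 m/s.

7

v_n = Zαc/n ⇒ n = Zαc/v = 6 × 0.00730 × 3.00 × 10^8 / 1.88 × 10^6 ≈ 6.99
n = 7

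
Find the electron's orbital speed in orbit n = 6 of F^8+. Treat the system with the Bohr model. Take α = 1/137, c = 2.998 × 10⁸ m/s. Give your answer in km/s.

v_n = Zαc/n = 9 × 0.007299 × 2.998 × 10⁸ / 6
    = 3282 km/s

3282 km/s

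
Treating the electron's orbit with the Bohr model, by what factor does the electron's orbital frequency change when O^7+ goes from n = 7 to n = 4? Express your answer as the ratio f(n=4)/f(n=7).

343/64

f ∝ Z^2 · n^-3; with Z fixed, f ∝ n^-3.
f(n=4)/f(n=7) = (4/7)^-3 = 343/64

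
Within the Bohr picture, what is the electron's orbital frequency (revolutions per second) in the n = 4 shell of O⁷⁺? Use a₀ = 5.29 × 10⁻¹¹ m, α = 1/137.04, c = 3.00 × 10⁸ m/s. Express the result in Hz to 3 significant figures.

r = n²a₀/Z = 1.06 × 10⁻¹⁰ m, v = Zαc/n = 4.38 × 10⁶ m/s
f = v/(2πr) = 6.59 × 10¹⁵ Hz

6.59 × 10¹⁵ Hz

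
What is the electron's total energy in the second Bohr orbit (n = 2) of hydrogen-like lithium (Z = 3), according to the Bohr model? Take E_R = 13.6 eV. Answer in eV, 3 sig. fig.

-30.6 eV

E_n = −E_R·Z²/n² = −13.6 × 3²/2² = -30.6 eV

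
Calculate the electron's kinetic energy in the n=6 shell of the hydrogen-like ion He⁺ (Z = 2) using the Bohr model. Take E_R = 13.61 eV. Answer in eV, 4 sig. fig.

1.512 eV

For a Coulomb orbit the virial theorem gives K = −E_n.
E_n = −E_R·Z²/n², so K = E_R·Z²/n² = 13.61 × 2²/6² = 1.512 eV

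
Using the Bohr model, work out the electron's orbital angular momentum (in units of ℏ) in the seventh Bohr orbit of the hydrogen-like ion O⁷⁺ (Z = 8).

7

L_n = nℏ, so L/ℏ = n = 7.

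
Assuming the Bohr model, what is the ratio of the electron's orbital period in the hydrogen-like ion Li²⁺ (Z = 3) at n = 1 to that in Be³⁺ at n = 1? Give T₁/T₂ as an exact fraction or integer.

T ∝ Z^-2 · n^3
T₁/T₂ = (3/4)^-2 · (1/1)^3 = 16/9

16/9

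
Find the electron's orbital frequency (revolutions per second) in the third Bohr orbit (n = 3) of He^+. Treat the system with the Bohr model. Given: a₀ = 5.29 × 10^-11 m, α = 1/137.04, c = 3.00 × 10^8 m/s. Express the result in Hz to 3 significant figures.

9.76 × 10^14 Hz

r = n²a₀/Z = 2.38 × 10^-10 m, v = Zαc/n = 1.46 × 10^6 m/s
f = v/(2πr) = 9.76 × 10^14 Hz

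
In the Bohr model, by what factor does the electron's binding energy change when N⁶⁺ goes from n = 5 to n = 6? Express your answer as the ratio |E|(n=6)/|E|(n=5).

25/36

|E| ∝ Z^2 · n^-2; with Z fixed, |E| ∝ n^-2.
|E|(n=6)/|E|(n=5) = (6/5)^-2 = 25/36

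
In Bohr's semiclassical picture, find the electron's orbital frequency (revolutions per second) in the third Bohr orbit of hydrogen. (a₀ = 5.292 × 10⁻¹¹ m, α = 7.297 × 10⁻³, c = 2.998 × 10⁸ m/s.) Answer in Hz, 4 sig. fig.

r = n²a₀/Z = 4.763 × 10⁻¹⁰ m, v = Zαc/n = 7.292 × 10⁵ m/s
f = v/(2πr) = 2.437 × 10¹⁴ Hz

2.437 × 10¹⁴ Hz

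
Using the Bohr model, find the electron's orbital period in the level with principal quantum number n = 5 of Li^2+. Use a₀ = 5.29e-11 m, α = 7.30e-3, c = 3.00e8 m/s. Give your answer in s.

2.11e-15 s

r = n²a₀/Z = 5²·5.29e-11/3 = 4.41e-10 m
v = Zαc/n = 3·0.00730·3.00e8/5 = 1.31e6 m/s
T = 2πr/v = 2.11e-15 s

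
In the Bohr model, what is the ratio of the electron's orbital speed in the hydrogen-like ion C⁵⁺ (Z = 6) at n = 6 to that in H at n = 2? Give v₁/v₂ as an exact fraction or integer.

2

v ∝ Z^1 · n^-1
v₁/v₂ = (6/1)^1 · (6/2)^-1 = 2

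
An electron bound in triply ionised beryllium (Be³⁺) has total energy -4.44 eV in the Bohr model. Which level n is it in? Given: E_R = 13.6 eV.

7

E_n = −E_R Z²/n² ⇒ n² = E_R Z²/(−E_n) = 13.6 × 4² / 4.44 ≈ 49.01
n = 7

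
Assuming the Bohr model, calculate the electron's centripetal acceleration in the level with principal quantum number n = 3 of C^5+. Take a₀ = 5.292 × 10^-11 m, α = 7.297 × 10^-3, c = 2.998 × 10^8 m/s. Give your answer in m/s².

2.412 × 10^23 m/s²

r = n²a₀/Z = 7.938 × 10^-11 m, v = Zαc/n = 4.375 × 10^6 m/s
a = v²/r = (4.375 × 10^6)² / 7.938 × 10^-11 = 2.412 × 10^23 m/s²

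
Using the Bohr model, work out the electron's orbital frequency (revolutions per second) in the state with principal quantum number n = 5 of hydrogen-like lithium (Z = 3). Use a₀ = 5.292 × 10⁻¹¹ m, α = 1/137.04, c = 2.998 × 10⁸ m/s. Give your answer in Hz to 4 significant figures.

r = n²a₀/Z = 4.410 × 10⁻¹⁰ m, v = Zαc/n = 1.313 × 10⁶ m/s
f = v/(2πr) = 4.737 × 10¹⁴ Hz

4.737 × 10¹⁴ Hz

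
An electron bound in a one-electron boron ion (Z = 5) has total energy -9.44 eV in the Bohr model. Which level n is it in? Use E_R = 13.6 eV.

6

E_n = −E_R Z²/n² ⇒ n² = E_R Z²/(−E_n) = 13.6 × 5² / 9.44 ≈ 36.02
n = 6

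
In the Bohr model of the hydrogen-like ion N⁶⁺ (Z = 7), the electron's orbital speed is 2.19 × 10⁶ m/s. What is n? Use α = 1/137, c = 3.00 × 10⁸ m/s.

v_n = Zαc/n ⇒ n = Zαc/v = 7 × 0.00730 × 3.00 × 10⁸ / 2.19 × 10⁶ ≈ 7.00
n = 7

7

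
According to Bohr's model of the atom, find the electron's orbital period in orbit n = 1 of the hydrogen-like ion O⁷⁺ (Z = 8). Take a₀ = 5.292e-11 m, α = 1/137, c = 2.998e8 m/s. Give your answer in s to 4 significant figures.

2.374e-18 s

r = n²a₀/Z = 1²·5.292e-11/8 = 6.615e-12 m
v = Zαc/n = 8·0.007299·2.998e8/1 = 1.751e7 m/s
T = 2πr/v = 2.374e-18 s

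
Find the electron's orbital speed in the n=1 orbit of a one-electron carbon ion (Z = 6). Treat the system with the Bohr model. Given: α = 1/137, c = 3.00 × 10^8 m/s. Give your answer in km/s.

v_n = Zαc/n = 6 × 0.00730 × 3.00 × 10^8 / 1
    = 1.31 × 10^4 km/s

1.31 × 10^4 km/s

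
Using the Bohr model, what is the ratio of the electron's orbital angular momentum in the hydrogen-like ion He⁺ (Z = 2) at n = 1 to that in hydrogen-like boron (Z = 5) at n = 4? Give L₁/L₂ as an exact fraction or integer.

L = nℏ is independent of Z.
L₁/L₂ = n₁/n₂ = 1/4 = 1/4

1/4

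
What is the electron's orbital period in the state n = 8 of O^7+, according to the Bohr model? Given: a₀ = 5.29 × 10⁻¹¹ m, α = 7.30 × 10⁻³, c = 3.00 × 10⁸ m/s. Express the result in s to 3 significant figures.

1.21 × 10⁻¹⁵ s

r = n²a₀/Z = 8²·5.29 × 10⁻¹¹/8 = 4.23 × 10⁻¹⁰ m
v = Zαc/n = 8·0.00730·3.00 × 10⁸/8 = 2.19 × 10⁶ m/s
T = 2πr/v = 1.21 × 10⁻¹⁵ s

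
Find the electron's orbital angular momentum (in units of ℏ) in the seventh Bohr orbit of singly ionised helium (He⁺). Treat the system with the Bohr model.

7

L_n = nℏ, so L/ℏ = n = 7.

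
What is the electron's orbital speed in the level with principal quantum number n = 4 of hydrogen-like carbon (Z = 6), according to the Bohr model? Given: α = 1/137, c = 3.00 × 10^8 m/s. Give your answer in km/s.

3280 km/s

v_n = Zαc/n = 6 × 0.00730 × 3.00 × 10^8 / 4
    = 3280 km/s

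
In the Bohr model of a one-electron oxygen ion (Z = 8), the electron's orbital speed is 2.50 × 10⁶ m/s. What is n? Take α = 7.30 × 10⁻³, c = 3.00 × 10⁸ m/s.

v_n = Zαc/n ⇒ n = Zαc/v = 8 × 0.00730 × 3.00 × 10⁸ / 2.50 × 10⁶ ≈ 7.01
n = 7

7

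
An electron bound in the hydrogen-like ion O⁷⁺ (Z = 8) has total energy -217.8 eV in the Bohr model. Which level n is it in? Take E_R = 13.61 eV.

2

E_n = −E_R Z²/n² ⇒ n² = E_R Z²/(−E_n) = 13.61 × 8² / 217.8 ≈ 4.00
n = 2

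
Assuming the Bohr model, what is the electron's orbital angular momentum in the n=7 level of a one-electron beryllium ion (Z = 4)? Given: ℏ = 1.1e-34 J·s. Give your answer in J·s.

7.7e-34 J·s

L_n = nℏ = 7 × 1.1e-34 = 7.7e-34 J·s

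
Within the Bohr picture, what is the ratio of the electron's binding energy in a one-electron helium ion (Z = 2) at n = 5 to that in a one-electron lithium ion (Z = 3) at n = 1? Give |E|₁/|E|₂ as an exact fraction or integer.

|E| ∝ Z^2 · n^-2
|E|₁/|E|₂ = (2/3)^2 · (5/1)^-2 = 4/225

4/225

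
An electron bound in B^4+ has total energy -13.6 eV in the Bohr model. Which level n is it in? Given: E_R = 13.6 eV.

E_n = −E_R Z²/n² ⇒ n² = E_R Z²/(−E_n) = 13.6 × 5² / 13.6 ≈ 25.00
n = 5

5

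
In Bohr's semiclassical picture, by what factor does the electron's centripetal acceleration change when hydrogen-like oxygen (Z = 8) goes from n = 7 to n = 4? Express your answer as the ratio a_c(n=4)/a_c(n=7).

a_c ∝ Z^3 · n^-4; with Z fixed, a_c ∝ n^-4.
a_c(n=4)/a_c(n=7) = (4/7)^-4 = 2401/256

2401/256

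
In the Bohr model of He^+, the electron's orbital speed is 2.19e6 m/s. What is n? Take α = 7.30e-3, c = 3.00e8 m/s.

v_n = Zαc/n ⇒ n = Zαc/v = 2 × 0.00730 × 3.00e8 / 2.19e6 ≈ 2.00
n = 2

2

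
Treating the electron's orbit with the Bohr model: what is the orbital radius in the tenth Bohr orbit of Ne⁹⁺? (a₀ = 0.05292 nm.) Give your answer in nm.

r_n = n²a₀/Z = 10² × 0.05292 / 10
    = 100 × 0.05292 / 10 = 0.5292 nm

0.5292 nm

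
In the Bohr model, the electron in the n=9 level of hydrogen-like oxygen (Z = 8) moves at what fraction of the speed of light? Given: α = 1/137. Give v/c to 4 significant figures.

0.006488

v_n = Zαc/n, so v/c = Zα/n = 8 × 0.007299 / 9 = 0.006488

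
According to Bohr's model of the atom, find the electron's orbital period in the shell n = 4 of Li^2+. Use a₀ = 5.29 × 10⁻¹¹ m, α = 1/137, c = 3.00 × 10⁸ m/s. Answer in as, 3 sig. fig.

1080 as

r = n²a₀/Z = 4²·5.29 × 10⁻¹¹/3 = 2.82 × 10⁻¹⁰ m
v = Zαc/n = 3·0.00730·3.00 × 10⁸/4 = 1.64 × 10⁶ m/s
T = 2πr/v = 1.08 × 10⁻¹⁵ s = 1080 as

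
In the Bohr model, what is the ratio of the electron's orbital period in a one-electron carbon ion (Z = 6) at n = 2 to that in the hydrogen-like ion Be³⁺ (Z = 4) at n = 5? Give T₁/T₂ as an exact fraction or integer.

32/1125

T ∝ Z^-2 · n^3
T₁/T₂ = (6/4)^-2 · (2/5)^3 = 32/1125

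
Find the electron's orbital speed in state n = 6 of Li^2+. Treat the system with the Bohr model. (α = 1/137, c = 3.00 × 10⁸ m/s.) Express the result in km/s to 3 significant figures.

1090 km/s

v_n = Zαc/n = 3 × 0.00730 × 3.00 × 10⁸ / 6
    = 1090 km/s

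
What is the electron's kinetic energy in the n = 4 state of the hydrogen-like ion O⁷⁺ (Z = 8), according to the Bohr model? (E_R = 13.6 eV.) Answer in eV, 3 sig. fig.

For a Coulomb orbit the virial theorem gives K = −E_n.
E_n = −E_R·Z²/n², so K = E_R·Z²/n² = 13.6 × 8²/4² = 54.4 eV

54.4 eV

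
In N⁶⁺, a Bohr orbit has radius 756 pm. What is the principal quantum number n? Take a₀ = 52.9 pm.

r_n = n²a₀/Z ⇒ n² = rZ/a₀ = 756 × 7 / 52.9 ≈ 100.04
n = 10

10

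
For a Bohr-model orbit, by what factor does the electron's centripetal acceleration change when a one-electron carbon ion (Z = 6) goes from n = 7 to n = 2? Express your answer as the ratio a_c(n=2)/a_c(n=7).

a_c ∝ Z^3 · n^-4; with Z fixed, a_c ∝ n^-4.
a_c(n=2)/a_c(n=7) = (2/7)^-4 = 2401/16

2401/16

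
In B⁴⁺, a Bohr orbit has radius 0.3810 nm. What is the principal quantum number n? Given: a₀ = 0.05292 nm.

6

r_n = n²a₀/Z ⇒ n² = rZ/a₀ = 0.3810 × 5 / 0.05292 ≈ 36.00
n = 6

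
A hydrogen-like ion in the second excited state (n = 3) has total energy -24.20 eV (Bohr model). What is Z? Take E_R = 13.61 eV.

4

E_n = −E_R Z²/n² ⇒ Z² = −E_n n²/E_R = 24.20 × 3² / 13.61 ≈ 16.00
Z = 4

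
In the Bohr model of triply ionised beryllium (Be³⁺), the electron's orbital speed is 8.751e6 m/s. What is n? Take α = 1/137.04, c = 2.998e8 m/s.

1

v_n = Zαc/n ⇒ n = Zαc/v = 4 × 0.007297 × 2.998e8 / 8.751e6 ≈ 1.00
n = 1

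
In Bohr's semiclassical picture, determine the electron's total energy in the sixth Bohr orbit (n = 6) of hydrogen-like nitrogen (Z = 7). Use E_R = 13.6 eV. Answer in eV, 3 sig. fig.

-18.5 eV

E_n = −E_R·Z²/n² = −13.6 × 7²/6² = -18.5 eV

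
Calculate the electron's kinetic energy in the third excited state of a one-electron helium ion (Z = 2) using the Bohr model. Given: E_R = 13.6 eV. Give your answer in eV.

3.40 eV

For a Coulomb orbit the virial theorem gives K = −E_n.
E_n = −E_R·Z²/n², so K = E_R·Z²/n² = 13.6 × 2²/4² = 3.40 eV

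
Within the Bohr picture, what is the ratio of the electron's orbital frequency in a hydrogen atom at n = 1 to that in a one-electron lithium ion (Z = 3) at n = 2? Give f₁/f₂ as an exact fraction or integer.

8/9

f ∝ Z^2 · n^-3
f₁/f₂ = (1/3)^2 · (1/2)^-3 = 8/9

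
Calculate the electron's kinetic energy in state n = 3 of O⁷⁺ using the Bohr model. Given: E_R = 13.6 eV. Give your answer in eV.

For a Coulomb orbit the virial theorem gives K = −E_n.
E_n = −E_R·Z²/n², so K = E_R·Z²/n² = 13.6 × 8²/3² = 96.7 eV

96.7 eV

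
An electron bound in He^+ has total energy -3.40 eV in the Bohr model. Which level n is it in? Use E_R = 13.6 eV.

4

E_n = −E_R Z²/n² ⇒ n² = E_R Z²/(−E_n) = 13.6 × 2² / 3.40 ≈ 16.00
n = 4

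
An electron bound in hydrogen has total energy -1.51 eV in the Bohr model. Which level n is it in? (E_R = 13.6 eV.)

E_n = −E_R Z²/n² ⇒ n² = E_R Z²/(−E_n) = 13.6 × 1² / 1.51 ≈ 9.01
n = 3

3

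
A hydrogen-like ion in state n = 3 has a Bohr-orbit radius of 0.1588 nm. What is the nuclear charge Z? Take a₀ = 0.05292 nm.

r_n = n²a₀/Z ⇒ Z = n²a₀/r = 3² × 0.05292 / 0.1588 ≈ 3.00
Z = 3

3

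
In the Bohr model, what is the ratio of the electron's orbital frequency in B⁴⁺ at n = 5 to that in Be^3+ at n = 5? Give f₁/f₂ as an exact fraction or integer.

f ∝ Z^2 · n^-3
f₁/f₂ = (5/4)^2 · (5/5)^-3 = 25/16

25/16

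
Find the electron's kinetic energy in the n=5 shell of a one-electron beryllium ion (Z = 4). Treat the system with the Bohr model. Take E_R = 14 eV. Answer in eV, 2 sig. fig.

For a Coulomb orbit the virial theorem gives K = −E_n.
E_n = −E_R·Z²/n², so K = E_R·Z²/n² = 14 × 4²/5² = 9.0 eV

9.0 eV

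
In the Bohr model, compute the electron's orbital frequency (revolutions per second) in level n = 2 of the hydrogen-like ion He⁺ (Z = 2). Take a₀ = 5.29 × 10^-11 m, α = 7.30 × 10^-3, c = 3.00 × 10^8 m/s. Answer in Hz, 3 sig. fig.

3.29 × 10^15 Hz

r = n²a₀/Z = 1.06 × 10^-10 m, v = Zαc/n = 2.19 × 10^6 m/s
f = v/(2πr) = 3.29 × 10^15 Hz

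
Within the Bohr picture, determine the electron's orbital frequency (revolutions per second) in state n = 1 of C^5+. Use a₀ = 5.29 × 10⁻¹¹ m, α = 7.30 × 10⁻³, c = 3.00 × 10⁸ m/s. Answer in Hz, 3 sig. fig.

r = n²a₀/Z = 8.82 × 10⁻¹² m, v = Zαc/n = 1.31 × 10⁷ m/s
f = v/(2πr) = 2.37 × 10¹⁷ Hz

2.37 × 10¹⁷ Hz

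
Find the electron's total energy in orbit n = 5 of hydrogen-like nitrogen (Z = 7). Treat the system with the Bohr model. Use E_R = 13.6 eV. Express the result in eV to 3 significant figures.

E_n = −E_R·Z²/n² = −13.6 × 7²/5² = -26.7 eV

-26.7 eV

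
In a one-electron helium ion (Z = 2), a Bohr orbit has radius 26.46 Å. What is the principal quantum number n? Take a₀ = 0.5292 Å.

10

r_n = n²a₀/Z ⇒ n² = rZ/a₀ = 26.46 × 2 / 0.5292 ≈ 100.00
n = 10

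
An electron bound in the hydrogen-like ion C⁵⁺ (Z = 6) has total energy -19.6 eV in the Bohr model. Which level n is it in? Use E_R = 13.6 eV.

5

E_n = −E_R Z²/n² ⇒ n² = E_R Z²/(−E_n) = 13.6 × 6² / 19.6 ≈ 24.98
n = 5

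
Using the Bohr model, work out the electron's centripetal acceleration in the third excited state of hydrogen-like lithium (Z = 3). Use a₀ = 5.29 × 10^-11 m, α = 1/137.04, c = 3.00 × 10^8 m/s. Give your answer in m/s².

9.55 × 10^21 m/s²

r = n²a₀/Z = 2.82 × 10^-10 m, v = Zαc/n = 1.64 × 10^6 m/s
a = v²/r = (1.64 × 10^6)² / 2.82 × 10^-10 = 9.55 × 10^21 m/s²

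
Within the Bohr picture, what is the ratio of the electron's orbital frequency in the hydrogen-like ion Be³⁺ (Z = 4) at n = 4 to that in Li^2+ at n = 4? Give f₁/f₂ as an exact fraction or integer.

16/9

f ∝ Z^2 · n^-3
f₁/f₂ = (4/3)^2 · (4/4)^-3 = 16/9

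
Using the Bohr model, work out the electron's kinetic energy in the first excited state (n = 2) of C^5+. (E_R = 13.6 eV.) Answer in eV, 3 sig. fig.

For a Coulomb orbit the virial theorem gives K = −E_n.
E_n = −E_R·Z²/n², so K = E_R·Z²/n² = 13.6 × 6²/2² = 122 eV

122 eV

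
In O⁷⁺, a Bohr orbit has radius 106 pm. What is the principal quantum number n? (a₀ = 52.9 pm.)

4

r_n = n²a₀/Z ⇒ n² = rZ/a₀ = 106 × 8 / 52.9 ≈ 16.03
n = 4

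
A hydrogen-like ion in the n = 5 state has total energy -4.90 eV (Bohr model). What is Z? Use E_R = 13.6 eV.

3

E_n = −E_R Z²/n² ⇒ Z² = −E_n n²/E_R = 4.90 × 5² / 13.6 ≈ 9.01
Z = 3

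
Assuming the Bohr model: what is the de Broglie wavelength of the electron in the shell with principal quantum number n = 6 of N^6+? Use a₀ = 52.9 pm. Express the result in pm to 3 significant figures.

285 pm

The Bohr quantisation condition is nλ = 2πr_n.
r_n = n²a₀/Z = 272 pm
λ = 2πr_n/n = 2π·272/6 = 285 pm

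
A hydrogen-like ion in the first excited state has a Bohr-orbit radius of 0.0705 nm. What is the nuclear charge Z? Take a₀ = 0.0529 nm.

3

r_n = n²a₀/Z ⇒ Z = n²a₀/r = 2² × 0.0529 / 0.0705 ≈ 3.00
Z = 3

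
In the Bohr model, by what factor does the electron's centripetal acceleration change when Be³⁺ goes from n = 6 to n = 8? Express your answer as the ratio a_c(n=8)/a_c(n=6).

81/256

a_c ∝ Z^3 · n^-4; with Z fixed, a_c ∝ n^-4.
a_c(n=8)/a_c(n=6) = (8/6)^-4 = 81/256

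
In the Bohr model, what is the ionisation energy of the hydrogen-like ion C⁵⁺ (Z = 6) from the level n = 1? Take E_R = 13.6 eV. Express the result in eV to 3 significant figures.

490 eV

E_n = −E_R·Z²/n² = −13.6 × 6²/1² eV = -490 eV
Ionisation energy = −E_n = 490 eV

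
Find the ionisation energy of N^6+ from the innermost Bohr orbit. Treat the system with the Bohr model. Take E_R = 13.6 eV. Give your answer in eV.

E_n = −E_R·Z²/n² = −13.6 × 7²/1² eV = -666 eV
Ionisation energy = −E_n = 666 eV

666 eV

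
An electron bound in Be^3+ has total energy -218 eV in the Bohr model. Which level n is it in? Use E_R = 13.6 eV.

1

E_n = −E_R Z²/n² ⇒ n² = E_R Z²/(−E_n) = 13.6 × 4² / 218 ≈ 1.00
n = 1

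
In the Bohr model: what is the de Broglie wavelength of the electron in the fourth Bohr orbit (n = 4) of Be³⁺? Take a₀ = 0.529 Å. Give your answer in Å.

3.32 Å

The Bohr quantisation condition is nλ = 2πr_n.
r_n = n²a₀/Z = 2.12 Å
λ = 2πr_n/n = 2π·2.12/4 = 3.32 Å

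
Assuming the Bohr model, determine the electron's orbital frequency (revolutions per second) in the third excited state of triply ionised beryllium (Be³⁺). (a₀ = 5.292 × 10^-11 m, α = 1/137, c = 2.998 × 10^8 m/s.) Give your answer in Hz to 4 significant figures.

r = n²a₀/Z = 2.117 × 10^-10 m, v = Zαc/n = 2.188 × 10^6 m/s
f = v/(2πr) = 1.645 × 10^15 Hz

1.645 × 10^15 Hz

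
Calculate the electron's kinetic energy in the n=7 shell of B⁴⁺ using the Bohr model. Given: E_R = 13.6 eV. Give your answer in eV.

6.94 eV

For a Coulomb orbit the virial theorem gives K = −E_n.
E_n = −E_R·Z²/n², so K = E_R·Z²/n² = 13.6 × 5²/7² = 6.94 eV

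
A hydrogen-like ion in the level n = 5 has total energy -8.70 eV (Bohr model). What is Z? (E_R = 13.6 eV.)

4

E_n = −E_R Z²/n² ⇒ Z² = −E_n n²/E_R = 8.70 × 5² / 13.6 ≈ 15.99
Z = 4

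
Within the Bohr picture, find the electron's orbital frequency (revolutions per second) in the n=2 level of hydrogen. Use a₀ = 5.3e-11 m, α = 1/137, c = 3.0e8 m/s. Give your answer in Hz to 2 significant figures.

r = n²a₀/Z = 2.1e-10 m, v = Zαc/n = 1.1e6 m/s
f = v/(2πr) = 8.2e14 Hz

8.2e14 Hz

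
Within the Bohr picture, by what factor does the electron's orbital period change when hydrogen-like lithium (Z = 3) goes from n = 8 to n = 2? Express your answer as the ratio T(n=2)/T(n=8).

1/64

T ∝ Z^-2 · n^3; with Z fixed, T ∝ n^3.
T(n=2)/T(n=8) = (2/8)^3 = 1/64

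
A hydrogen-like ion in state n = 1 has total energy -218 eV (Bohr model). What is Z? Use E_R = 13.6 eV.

4

E_n = −E_R Z²/n² ⇒ Z² = −E_n n²/E_R = 218 × 1² / 13.6 ≈ 16.03
Z = 4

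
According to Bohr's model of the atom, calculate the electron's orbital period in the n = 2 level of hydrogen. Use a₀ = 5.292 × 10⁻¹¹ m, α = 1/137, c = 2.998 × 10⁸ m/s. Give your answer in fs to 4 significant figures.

r = n²a₀/Z = 2²·5.292 × 10⁻¹¹/1 = 2.117 × 10⁻¹⁰ m
v = Zαc/n = 1·0.007299·2.998 × 10⁸/2 = 1.094 × 10⁶ m/s
T = 2πr/v = 1.216 × 10⁻¹⁵ s = 1.216 fs

1.216 fs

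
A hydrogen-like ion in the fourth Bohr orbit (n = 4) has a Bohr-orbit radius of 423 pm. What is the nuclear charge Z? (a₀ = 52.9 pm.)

r_n = n²a₀/Z ⇒ Z = n²a₀/r = 4² × 52.9 / 423 ≈ 2.00
Z = 2

2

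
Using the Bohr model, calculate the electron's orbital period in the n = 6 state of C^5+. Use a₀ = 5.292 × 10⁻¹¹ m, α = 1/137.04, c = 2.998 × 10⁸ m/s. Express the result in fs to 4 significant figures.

0.9119 fs

r = n²a₀/Z = 6²·5.292 × 10⁻¹¹/6 = 3.175 × 10⁻¹⁰ m
v = Zαc/n = 6·0.007297·2.998 × 10⁸/6 = 2.188 × 10⁶ m/s
T = 2πr/v = 9.119 × 10⁻¹⁶ s = 0.9119 fs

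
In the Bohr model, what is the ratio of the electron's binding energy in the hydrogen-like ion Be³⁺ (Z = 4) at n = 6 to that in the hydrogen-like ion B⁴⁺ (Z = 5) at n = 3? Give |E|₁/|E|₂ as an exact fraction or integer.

|E| ∝ Z^2 · n^-2
|E|₁/|E|₂ = (4/5)^2 · (6/3)^-2 = 4/25

4/25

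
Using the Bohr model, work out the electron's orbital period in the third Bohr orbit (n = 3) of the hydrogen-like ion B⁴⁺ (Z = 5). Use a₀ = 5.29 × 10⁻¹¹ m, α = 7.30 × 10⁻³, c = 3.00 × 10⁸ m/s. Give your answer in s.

1.64 × 10⁻¹⁶ s

r = n²a₀/Z = 3²·5.29 × 10⁻¹¹/5 = 9.52 × 10⁻¹¹ m
v = Zαc/n = 5·0.00730·3.00 × 10⁸/3 = 3.65 × 10⁶ m/s
T = 2πr/v = 1.64 × 10⁻¹⁶ s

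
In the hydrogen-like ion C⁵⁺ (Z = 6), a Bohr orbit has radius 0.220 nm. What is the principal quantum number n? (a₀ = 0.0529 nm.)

r_n = n²a₀/Z ⇒ n² = rZ/a₀ = 0.220 × 6 / 0.0529 ≈ 24.95
n = 5

5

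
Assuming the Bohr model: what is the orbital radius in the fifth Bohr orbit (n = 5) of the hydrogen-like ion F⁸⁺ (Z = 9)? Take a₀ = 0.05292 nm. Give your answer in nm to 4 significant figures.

r_n = n²a₀/Z = 5² × 0.05292 / 9
    = 25 × 0.05292 / 9 = 0.1470 nm

0.1470 nm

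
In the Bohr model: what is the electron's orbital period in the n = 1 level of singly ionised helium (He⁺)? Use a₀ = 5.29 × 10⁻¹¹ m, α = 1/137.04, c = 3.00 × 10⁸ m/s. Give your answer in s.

3.80 × 10⁻¹⁷ s

r = n²a₀/Z = 1²·5.29 × 10⁻¹¹/2 = 2.65 × 10⁻¹¹ m
v = Zαc/n = 2·0.00730·3.00 × 10⁸/1 = 4.38 × 10⁶ m/s
T = 2πr/v = 3.80 × 10⁻¹⁷ s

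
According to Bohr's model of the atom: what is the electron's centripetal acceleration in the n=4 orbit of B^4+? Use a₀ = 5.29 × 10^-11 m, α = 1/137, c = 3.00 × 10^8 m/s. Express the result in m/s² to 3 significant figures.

r = n²a₀/Z = 1.69 × 10^-10 m, v = Zαc/n = 2.74 × 10^6 m/s
a = v²/r = (2.74 × 10^6)² / 1.69 × 10^-10 = 4.43 × 10^22 m/s²

4.43 × 10^22 m/s²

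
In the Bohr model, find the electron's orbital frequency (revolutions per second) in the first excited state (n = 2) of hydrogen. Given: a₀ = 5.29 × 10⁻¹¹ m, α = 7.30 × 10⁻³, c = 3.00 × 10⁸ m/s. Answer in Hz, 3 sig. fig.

8.24 × 10¹⁴ Hz

r = n²a₀/Z = 2.12 × 10⁻¹⁰ m, v = Zαc/n = 1.09 × 10⁶ m/s
f = v/(2πr) = 8.24 × 10¹⁴ Hz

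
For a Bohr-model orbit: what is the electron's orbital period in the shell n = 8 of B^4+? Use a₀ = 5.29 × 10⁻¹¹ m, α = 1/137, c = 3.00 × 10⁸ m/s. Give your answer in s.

r = n²a₀/Z = 8²·5.29 × 10⁻¹¹/5 = 6.77 × 10⁻¹⁰ m
v = Zαc/n = 5·0.00730·3.00 × 10⁸/8 = 1.37 × 10⁶ m/s
T = 2πr/v = 3.11 × 10⁻¹⁵ s

3.11 × 10⁻¹⁵ s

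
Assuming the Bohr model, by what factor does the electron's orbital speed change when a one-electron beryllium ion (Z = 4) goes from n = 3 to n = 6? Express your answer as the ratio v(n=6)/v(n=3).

1/2

v ∝ Z^1 · n^-1; with Z fixed, v ∝ n^-1.
v(n=6)/v(n=3) = (6/3)^-1 = 1/2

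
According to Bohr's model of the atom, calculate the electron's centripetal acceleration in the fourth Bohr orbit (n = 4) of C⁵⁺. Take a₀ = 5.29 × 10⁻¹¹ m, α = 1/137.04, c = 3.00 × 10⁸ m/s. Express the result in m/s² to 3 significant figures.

7.64 × 10²² m/s²

r = n²a₀/Z = 1.41 × 10⁻¹⁰ m, v = Zαc/n = 3.28 × 10⁶ m/s
a = v²/r = (3.28 × 10⁶)² / 1.41 × 10⁻¹⁰ = 7.64 × 10²² m/s²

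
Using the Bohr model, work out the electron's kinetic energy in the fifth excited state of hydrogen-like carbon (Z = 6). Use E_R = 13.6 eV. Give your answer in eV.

For a Coulomb orbit the virial theorem gives K = −E_n.
E_n = −E_R·Z²/n², so K = E_R·Z²/n² = 13.6 × 6²/6² = 13.6 eV

13.6 eV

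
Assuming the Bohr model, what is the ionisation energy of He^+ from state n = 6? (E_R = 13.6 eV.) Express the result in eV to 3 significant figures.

E_n = −E_R·Z²/n² = −13.6 × 2²/6² eV = -1.51 eV
Ionisation energy = −E_n = 1.51 eV

1.51 eV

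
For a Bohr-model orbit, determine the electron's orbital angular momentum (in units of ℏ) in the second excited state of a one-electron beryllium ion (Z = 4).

3

L_n = nℏ, so L/ℏ = n = 3.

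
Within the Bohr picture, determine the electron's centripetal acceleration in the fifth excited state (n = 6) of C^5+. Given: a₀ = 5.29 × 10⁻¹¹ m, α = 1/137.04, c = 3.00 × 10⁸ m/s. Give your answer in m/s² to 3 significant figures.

1.51 × 10²² m/s²

r = n²a₀/Z = 3.17 × 10⁻¹⁰ m, v = Zαc/n = 2.19 × 10⁶ m/s
a = v²/r = (2.19 × 10⁶)² / 3.17 × 10⁻¹⁰ = 1.51 × 10²² m/s²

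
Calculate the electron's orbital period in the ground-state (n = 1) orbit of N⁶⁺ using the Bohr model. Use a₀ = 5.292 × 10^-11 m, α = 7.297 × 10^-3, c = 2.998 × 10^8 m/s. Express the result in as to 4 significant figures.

r = n²a₀/Z = 1²·5.292 × 10^-11/7 = 7.560 × 10^-12 m
v = Zαc/n = 7·0.007297·2.998 × 10^8/1 = 1.531 × 10^7 m/s
T = 2πr/v = 3.102 × 10^-18 s = 3.102 as

3.102 as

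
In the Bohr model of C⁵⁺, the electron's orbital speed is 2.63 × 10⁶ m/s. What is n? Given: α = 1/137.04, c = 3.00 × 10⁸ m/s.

v_n = Zαc/n ⇒ n = Zαc/v = 6 × 0.00730 × 3.00 × 10⁸ / 2.63 × 10⁶ ≈ 4.99
n = 5

5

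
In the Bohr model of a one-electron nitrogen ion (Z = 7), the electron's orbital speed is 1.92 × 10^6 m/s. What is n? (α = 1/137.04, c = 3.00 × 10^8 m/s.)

v_n = Zαc/n ⇒ n = Zαc/v = 7 × 0.00730 × 3.00 × 10^8 / 1.92 × 10^6 ≈ 7.98
n = 8

8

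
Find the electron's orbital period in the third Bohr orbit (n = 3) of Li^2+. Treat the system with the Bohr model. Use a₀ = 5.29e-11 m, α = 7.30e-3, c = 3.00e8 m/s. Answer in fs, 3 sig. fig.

0.455 fs

r = n²a₀/Z = 3²·5.29e-11/3 = 1.59e-10 m
v = Zαc/n = 3·0.00730·3.00e8/3 = 2.19e6 m/s
T = 2πr/v = 4.55e-16 s = 0.455 fs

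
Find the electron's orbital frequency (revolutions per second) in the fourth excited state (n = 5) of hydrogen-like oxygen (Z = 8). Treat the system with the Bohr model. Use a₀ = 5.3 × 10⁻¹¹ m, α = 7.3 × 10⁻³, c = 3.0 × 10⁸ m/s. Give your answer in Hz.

3.4 × 10¹⁵ Hz

r = n²a₀/Z = 1.7 × 10⁻¹⁰ m, v = Zαc/n = 3.5 × 10⁶ m/s
f = v/(2πr) = 3.4 × 10¹⁵ Hz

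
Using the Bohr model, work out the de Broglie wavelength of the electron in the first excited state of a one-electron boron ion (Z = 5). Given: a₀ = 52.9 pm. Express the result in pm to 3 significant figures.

133 pm

The Bohr quantisation condition is nλ = 2πr_n.
r_n = n²a₀/Z = 42.3 pm
λ = 2πr_n/n = 2π·42.3/2 = 133 pm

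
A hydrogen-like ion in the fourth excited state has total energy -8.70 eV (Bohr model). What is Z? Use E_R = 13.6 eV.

4

E_n = −E_R Z²/n² ⇒ Z² = −E_n n²/E_R = 8.70 × 5² / 13.6 ≈ 15.99
Z = 4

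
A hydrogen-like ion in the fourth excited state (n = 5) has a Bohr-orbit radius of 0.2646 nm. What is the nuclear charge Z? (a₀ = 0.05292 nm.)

5

r_n = n²a₀/Z ⇒ Z = n²a₀/r = 5² × 0.05292 / 0.2646 ≈ 5.00
Z = 5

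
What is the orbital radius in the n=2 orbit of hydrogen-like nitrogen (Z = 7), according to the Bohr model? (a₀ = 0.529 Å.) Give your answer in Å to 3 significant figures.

0.302 Å

r_n = n²a₀/Z = 2² × 0.529 / 7
    = 4 × 0.529 / 7 = 0.302 Å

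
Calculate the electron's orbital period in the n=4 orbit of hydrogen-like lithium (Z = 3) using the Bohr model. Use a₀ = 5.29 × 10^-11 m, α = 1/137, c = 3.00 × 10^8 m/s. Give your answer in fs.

1.08 fs

r = n²a₀/Z = 4²·5.29 × 10^-11/3 = 2.82 × 10^-10 m
v = Zαc/n = 3·0.00730·3.00 × 10^8/4 = 1.64 × 10^6 m/s
T = 2πr/v = 1.08 × 10^-15 s = 1.08 fs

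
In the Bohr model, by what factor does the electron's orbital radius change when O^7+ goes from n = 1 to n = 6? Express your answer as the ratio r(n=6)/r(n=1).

36

r ∝ Z^-1 · n^2; with Z fixed, r ∝ n^2.
r(n=6)/r(n=1) = (6/1)^2 = 36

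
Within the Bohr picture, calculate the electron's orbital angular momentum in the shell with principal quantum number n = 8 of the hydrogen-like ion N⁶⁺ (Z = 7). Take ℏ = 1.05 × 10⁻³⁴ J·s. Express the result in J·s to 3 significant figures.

L_n = nℏ = 8 × 1.05 × 10⁻³⁴ = 8.40 × 10⁻³⁴ J·s

8.40 × 10⁻³⁴ J·s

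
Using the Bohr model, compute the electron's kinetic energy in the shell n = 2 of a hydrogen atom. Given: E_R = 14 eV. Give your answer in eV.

3.5 eV

For a Coulomb orbit the virial theorem gives K = −E_n.
E_n = −E_R·Z²/n², so K = E_R·Z²/n² = 14 × 1²/2² = 3.5 eV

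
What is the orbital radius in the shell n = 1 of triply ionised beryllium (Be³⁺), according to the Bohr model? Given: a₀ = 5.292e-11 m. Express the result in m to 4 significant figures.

r_n = n²a₀/Z = 1² × 5.292e-11 / 4
    = 1 × 5.292e-11 / 4 = 1.323e-11 m

1.323e-11 m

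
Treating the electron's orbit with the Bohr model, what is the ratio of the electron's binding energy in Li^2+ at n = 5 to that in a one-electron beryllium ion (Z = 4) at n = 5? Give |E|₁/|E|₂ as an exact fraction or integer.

9/16

|E| ∝ Z^2 · n^-2
|E|₁/|E|₂ = (3/4)^2 · (5/5)^-2 = 9/16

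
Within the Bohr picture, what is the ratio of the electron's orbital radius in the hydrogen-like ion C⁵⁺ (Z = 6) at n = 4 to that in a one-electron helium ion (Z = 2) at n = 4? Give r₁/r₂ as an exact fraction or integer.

1/3

r ∝ Z^-1 · n^2
r₁/r₂ = (6/2)^-1 · (4/4)^2 = 1/3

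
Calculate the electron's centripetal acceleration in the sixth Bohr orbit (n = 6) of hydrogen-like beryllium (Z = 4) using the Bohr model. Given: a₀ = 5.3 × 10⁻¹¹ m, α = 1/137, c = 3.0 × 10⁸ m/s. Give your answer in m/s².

r = n²a₀/Z = 4.8 × 10⁻¹⁰ m, v = Zαc/n = 1.5 × 10⁶ m/s
a = v²/r = (1.5 × 10⁶)² / 4.8 × 10⁻¹⁰ = 4.5 × 10²¹ m/s²

4.5 × 10²¹ m/s²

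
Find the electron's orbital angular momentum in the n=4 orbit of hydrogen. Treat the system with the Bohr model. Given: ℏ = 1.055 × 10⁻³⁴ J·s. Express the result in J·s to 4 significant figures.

4.220 × 10⁻³⁴ J·s

L_n = nℏ = 4 × 1.055 × 10⁻³⁴ = 4.220 × 10⁻³⁴ J·s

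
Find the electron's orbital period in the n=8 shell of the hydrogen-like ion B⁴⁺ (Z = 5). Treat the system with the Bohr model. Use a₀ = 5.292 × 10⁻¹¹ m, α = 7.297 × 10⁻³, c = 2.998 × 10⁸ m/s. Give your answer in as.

3113 as

r = n²a₀/Z = 8²·5.292 × 10⁻¹¹/5 = 6.774 × 10⁻¹⁰ m
v = Zαc/n = 5·0.007297·2.998 × 10⁸/8 = 1.367 × 10⁶ m/s
T = 2πr/v = 3.113 × 10⁻¹⁵ s = 3113 as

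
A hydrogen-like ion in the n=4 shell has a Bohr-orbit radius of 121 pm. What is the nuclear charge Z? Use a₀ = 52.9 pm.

7

r_n = n²a₀/Z ⇒ Z = n²a₀/r = 4² × 52.9 / 121 ≈ 7.00
Z = 7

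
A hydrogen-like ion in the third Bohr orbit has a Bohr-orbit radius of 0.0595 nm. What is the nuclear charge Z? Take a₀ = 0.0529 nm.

8

r_n = n²a₀/Z ⇒ Z = n²a₀/r = 3² × 0.0529 / 0.0595 ≈ 8.00
Z = 8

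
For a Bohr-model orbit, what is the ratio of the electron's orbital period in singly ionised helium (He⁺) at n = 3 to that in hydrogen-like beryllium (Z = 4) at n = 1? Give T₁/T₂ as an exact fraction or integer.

108

T ∝ Z^-2 · n^3
T₁/T₂ = (2/4)^-2 · (3/1)^3 = 108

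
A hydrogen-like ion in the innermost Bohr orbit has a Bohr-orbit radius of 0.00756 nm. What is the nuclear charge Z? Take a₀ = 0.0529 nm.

7

r_n = n²a₀/Z ⇒ Z = n²a₀/r = 1² × 0.0529 / 0.00756 ≈ 7.00
Z = 7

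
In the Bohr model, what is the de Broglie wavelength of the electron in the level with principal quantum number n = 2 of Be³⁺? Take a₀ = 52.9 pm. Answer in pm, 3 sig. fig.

166 pm

The Bohr quantisation condition is nλ = 2πr_n.
r_n = n²a₀/Z = 52.9 pm
λ = 2πr_n/n = 2π·52.9/2 = 166 pm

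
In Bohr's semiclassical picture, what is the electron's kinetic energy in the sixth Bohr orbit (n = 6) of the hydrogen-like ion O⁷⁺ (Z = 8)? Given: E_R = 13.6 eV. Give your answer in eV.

24.2 eV

For a Coulomb orbit the virial theorem gives K = −E_n.
E_n = −E_R·Z²/n², so K = E_R·Z²/n² = 13.6 × 8²/6² = 24.2 eV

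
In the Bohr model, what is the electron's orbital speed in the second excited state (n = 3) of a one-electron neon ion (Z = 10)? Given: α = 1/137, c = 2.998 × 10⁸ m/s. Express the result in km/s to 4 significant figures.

v_n = Zαc/n = 10 × 0.007299 × 2.998 × 10⁸ / 3
    = 7294 km/s

7294 km/s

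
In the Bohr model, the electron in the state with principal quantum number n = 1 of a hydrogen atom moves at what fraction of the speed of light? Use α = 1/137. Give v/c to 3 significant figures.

0.00730

v_n = Zαc/n, so v/c = Zα/n = 1 × 0.00730 / 1 = 0.00730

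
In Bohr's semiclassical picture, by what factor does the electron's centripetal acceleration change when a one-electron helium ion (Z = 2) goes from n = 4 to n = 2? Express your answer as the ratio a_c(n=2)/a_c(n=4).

a_c ∝ Z^3 · n^-4; with Z fixed, a_c ∝ n^-4.
a_c(n=2)/a_c(n=4) = (2/4)^-4 = 16

16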